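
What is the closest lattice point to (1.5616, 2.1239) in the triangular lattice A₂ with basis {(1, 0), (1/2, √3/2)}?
(1.5, 2.598)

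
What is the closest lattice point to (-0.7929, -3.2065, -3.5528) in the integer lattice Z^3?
(-1, -3, -4)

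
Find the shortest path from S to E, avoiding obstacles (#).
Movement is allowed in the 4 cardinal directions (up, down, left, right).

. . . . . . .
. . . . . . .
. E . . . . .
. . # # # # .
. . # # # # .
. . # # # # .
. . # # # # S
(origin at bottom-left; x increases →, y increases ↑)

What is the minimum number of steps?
9
(one shortest path: (6, 0) → (6, 1) → (6, 2) → (6, 3) → (6, 4) → (5, 4) → (4, 4) → (3, 4) → (2, 4) → (1, 4))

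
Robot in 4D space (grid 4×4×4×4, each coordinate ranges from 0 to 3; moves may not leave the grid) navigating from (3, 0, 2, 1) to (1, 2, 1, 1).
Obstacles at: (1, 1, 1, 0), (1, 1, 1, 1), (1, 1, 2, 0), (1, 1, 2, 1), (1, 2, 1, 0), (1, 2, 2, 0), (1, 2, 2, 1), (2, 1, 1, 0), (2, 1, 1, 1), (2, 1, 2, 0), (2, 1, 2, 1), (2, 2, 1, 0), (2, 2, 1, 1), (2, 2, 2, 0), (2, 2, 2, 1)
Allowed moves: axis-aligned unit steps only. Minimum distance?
7
(one shortest path: (3, 0, 2, 1) → (2, 0, 2, 1) → (1, 0, 2, 1) → (0, 0, 2, 1) → (0, 1, 2, 1) → (0, 2, 2, 1) → (0, 2, 1, 1) → (1, 2, 1, 1))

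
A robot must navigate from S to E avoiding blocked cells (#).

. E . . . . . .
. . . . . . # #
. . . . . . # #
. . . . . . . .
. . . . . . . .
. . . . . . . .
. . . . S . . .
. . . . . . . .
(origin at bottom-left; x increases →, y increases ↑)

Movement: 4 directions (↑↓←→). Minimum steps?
9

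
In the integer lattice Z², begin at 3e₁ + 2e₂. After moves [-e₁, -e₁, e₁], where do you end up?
(2, 2)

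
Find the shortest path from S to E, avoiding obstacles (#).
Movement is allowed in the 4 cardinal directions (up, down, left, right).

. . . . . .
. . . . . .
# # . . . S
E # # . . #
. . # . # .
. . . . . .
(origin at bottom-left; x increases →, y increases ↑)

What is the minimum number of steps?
10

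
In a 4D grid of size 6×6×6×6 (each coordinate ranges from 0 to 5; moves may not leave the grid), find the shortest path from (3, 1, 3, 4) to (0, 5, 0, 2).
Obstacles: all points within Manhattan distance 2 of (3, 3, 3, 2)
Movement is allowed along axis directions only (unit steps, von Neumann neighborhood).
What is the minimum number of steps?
12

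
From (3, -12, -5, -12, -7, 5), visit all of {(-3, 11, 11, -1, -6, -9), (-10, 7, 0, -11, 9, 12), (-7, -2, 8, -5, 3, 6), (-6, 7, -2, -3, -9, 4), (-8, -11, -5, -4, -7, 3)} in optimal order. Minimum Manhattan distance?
173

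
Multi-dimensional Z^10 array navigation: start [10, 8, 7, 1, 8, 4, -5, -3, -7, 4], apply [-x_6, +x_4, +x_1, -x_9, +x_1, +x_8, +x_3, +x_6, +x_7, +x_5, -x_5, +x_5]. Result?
(12, 8, 8, 2, 9, 4, -4, -2, -8, 4)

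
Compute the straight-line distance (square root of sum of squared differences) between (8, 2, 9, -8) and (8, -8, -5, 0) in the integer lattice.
18.9737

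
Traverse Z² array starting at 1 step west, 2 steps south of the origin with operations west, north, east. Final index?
(-1, -1)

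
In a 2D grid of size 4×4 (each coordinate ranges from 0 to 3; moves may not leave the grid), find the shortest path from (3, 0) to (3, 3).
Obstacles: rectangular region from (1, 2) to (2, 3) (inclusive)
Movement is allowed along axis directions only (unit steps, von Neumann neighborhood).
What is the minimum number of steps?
3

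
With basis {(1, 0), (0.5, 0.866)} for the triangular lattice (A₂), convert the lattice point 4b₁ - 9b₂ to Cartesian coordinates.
(-0.5, -7.794)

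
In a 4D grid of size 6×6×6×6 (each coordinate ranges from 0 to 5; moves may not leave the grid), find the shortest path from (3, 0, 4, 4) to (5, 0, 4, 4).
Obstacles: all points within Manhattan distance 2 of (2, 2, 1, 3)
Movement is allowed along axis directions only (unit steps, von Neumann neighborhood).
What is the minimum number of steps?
2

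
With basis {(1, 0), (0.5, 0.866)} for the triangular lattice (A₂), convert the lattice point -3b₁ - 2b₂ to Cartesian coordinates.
(-4, -1.732)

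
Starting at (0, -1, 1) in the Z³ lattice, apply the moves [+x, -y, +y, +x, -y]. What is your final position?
(2, -2, 1)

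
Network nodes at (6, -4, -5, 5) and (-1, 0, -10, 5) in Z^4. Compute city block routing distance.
16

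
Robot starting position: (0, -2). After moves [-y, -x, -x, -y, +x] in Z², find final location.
(-1, -4)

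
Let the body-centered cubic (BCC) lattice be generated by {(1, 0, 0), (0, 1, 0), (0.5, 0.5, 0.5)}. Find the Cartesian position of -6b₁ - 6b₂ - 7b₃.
(-9.5, -9.5, -3.5)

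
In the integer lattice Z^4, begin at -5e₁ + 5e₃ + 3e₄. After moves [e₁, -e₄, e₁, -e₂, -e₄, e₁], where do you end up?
(-2, -1, 5, 1)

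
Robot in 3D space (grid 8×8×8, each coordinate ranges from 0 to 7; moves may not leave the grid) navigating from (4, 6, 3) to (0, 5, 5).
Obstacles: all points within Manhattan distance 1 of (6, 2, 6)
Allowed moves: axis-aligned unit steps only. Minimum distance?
7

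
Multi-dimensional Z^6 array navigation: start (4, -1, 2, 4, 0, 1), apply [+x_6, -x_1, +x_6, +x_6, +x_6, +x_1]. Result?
(4, -1, 2, 4, 0, 5)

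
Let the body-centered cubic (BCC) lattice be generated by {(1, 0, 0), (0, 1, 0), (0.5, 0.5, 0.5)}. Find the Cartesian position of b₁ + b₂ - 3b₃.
(-0.5, -0.5, -1.5)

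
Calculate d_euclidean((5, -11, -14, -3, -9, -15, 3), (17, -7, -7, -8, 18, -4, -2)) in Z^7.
33.3017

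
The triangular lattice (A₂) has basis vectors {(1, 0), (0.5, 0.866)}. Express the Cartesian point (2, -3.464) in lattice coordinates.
4b₁ - 4b₂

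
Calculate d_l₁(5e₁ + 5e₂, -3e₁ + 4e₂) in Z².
9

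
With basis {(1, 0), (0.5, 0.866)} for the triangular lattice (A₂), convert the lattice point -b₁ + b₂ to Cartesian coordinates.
(-0.5, 0.866)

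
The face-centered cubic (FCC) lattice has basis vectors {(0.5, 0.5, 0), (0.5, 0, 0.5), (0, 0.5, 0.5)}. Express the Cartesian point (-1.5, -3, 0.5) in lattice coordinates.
-5b₁ + 2b₂ - b₃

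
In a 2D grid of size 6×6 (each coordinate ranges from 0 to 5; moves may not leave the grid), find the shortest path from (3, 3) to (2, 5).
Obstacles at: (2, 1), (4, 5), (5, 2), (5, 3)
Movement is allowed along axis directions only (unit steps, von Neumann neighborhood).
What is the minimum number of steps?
3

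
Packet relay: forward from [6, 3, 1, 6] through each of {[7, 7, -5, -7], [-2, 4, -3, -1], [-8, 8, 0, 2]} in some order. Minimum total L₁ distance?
60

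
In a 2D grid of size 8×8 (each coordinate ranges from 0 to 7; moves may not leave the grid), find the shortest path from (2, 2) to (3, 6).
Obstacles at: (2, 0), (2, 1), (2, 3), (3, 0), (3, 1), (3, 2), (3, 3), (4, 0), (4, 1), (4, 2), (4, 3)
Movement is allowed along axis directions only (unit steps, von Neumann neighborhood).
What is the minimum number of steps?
7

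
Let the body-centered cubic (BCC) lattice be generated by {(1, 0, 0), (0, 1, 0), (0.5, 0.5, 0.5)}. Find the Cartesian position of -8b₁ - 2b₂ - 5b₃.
(-10.5, -4.5, -2.5)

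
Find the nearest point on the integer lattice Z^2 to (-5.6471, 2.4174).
(-6, 2)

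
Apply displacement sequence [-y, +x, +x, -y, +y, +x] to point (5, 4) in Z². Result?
(8, 3)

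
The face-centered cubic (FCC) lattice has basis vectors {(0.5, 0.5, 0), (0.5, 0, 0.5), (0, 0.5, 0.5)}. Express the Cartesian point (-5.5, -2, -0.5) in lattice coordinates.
-7b₁ - 4b₂ + 3b₃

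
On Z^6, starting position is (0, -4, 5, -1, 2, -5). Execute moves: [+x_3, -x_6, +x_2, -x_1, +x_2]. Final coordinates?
(-1, -2, 6, -1, 2, -6)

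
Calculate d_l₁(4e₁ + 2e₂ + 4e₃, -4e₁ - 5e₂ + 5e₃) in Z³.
16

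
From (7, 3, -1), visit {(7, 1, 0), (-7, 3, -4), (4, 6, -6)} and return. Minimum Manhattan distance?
50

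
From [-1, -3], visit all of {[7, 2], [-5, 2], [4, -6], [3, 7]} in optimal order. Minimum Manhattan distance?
41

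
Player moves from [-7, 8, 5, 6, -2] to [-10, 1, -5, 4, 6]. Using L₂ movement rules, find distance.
15.0333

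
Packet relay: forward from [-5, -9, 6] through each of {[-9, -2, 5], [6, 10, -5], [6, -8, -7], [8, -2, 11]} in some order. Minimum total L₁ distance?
81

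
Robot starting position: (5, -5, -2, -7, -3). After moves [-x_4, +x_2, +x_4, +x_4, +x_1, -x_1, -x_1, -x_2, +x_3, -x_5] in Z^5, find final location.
(4, -5, -1, -6, -4)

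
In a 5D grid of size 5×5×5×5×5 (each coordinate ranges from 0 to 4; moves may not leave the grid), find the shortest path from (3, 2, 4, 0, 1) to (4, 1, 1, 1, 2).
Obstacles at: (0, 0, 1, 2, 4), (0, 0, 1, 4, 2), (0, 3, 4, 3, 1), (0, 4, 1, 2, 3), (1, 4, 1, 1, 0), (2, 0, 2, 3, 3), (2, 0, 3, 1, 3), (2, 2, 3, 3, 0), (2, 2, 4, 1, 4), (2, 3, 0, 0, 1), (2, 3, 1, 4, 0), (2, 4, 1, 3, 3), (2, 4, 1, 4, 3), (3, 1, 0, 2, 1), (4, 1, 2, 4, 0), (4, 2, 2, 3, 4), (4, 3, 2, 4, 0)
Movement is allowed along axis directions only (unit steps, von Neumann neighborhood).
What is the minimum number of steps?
7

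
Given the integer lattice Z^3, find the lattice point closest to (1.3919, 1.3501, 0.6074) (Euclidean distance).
(1, 1, 1)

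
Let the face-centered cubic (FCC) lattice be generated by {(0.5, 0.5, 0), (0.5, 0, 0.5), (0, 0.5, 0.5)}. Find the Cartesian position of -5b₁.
(-2.5, -2.5, 0)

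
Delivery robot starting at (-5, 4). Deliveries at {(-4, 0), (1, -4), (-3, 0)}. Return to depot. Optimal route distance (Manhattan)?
28
(one optimal route: (-5, 4) → (-4, 0) → (1, -4) → (-3, 0) → (-5, 4))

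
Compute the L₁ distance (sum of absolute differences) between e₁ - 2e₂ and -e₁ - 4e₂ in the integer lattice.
4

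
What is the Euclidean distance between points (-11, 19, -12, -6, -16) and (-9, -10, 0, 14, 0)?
40.5586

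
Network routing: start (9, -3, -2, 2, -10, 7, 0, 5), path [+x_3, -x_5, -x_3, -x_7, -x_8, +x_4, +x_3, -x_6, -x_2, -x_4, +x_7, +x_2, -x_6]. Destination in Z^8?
(9, -3, -1, 2, -11, 5, 0, 4)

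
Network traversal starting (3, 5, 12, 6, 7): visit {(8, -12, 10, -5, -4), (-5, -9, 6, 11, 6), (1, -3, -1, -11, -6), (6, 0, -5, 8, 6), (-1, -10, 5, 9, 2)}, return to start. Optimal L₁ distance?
188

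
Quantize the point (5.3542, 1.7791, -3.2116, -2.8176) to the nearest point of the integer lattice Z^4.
(5, 2, -3, -3)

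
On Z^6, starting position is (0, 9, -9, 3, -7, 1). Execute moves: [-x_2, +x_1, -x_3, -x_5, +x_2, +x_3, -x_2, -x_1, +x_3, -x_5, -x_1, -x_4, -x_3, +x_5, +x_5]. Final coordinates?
(-1, 8, -9, 2, -7, 1)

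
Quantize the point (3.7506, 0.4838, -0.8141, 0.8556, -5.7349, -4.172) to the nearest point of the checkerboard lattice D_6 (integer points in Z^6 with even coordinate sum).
(4, 0, -1, 1, -6, -4)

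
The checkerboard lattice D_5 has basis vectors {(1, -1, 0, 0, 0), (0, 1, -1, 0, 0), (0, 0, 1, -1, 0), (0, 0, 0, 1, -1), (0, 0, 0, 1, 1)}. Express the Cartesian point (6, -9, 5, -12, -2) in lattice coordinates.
6b₁ - 3b₂ + 2b₃ - 4b₄ - 6b₅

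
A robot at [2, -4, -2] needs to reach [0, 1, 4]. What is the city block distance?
13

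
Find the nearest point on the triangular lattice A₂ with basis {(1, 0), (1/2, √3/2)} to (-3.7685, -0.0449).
(-4, 0)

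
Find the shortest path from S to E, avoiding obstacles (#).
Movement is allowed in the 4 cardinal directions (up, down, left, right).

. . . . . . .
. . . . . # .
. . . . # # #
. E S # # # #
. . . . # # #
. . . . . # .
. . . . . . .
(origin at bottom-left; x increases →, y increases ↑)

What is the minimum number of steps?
1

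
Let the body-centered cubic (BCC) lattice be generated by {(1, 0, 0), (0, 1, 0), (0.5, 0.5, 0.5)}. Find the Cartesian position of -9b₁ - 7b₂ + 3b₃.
(-7.5, -5.5, 1.5)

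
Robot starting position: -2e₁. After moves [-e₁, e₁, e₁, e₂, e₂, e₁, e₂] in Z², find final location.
(0, 3)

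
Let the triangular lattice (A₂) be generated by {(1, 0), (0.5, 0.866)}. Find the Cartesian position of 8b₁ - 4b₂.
(6, -3.464)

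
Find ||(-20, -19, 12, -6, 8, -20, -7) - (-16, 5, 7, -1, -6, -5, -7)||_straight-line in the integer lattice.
32.6037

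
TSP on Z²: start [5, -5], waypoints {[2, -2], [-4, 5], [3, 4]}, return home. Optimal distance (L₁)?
38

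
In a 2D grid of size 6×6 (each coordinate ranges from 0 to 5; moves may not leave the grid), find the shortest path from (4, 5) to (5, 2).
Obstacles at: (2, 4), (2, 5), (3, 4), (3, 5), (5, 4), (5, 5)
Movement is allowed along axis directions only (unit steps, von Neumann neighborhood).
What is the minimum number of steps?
4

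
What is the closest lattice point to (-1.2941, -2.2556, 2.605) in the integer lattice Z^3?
(-1, -2, 3)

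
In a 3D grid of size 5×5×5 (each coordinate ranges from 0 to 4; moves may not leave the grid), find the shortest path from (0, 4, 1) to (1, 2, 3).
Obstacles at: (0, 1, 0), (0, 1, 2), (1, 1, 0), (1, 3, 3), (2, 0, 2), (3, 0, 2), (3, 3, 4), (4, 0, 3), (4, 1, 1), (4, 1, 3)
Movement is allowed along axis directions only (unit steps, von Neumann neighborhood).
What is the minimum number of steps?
5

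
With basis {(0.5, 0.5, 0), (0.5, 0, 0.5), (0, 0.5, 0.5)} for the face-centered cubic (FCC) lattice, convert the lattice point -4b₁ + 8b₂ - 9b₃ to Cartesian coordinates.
(2, -6.5, -0.5)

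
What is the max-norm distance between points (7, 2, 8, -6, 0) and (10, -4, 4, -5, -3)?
6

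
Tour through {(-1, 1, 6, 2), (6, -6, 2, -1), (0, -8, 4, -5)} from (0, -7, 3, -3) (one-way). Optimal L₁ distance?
39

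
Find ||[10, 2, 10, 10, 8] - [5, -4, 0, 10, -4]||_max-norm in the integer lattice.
12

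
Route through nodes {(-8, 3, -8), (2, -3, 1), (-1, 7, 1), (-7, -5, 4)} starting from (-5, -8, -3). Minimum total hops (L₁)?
59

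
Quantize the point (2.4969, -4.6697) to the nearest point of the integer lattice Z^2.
(2, -5)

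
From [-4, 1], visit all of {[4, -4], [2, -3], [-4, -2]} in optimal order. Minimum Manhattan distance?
13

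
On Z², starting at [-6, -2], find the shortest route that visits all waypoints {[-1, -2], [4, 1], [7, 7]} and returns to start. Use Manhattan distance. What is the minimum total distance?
44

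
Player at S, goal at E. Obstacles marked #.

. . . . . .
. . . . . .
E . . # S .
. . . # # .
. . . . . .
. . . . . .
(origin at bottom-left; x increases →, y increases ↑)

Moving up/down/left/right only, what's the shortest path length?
6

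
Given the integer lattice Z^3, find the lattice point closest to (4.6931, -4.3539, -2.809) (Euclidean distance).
(5, -4, -3)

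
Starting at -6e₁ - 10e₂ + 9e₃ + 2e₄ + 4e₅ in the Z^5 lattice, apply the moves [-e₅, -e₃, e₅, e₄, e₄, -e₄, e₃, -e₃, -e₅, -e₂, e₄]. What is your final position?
(-6, -11, 8, 4, 3)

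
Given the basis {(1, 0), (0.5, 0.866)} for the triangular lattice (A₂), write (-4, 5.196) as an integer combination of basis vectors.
-7b₁ + 6b₂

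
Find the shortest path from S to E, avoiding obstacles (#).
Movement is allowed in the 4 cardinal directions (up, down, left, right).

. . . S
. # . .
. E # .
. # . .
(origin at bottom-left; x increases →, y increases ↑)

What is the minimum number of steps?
6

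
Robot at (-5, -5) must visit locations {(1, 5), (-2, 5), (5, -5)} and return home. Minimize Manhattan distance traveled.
40
(one optimal route: (-5, -5) → (-2, 5) → (1, 5) → (5, -5) → (-5, -5))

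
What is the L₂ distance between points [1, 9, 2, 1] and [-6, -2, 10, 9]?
17.2627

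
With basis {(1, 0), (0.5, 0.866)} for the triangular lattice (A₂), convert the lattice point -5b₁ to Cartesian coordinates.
(-5, 0)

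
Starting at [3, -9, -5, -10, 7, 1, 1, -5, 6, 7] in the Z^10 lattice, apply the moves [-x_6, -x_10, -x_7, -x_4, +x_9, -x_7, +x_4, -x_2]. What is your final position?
(3, -10, -5, -10, 7, 0, -1, -5, 7, 6)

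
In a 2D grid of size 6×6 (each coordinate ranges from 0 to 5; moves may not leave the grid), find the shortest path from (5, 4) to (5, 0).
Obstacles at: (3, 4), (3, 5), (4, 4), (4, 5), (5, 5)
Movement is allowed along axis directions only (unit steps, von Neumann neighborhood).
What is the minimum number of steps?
4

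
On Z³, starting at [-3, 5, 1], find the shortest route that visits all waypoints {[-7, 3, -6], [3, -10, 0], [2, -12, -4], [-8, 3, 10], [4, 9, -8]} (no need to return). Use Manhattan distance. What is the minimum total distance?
86
(one optimal route: (-3, 5, 1) → (-8, 3, 10) → (-7, 3, -6) → (4, 9, -8) → (2, -12, -4) → (3, -10, 0))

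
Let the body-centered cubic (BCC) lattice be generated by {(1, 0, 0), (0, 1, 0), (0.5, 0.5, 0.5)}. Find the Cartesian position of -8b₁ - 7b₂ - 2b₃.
(-9, -8, -1)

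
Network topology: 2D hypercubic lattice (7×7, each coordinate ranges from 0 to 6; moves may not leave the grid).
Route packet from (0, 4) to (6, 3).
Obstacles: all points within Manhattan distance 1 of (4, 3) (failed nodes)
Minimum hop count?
9
(one shortest path: (0, 4) → (1, 4) → (2, 4) → (3, 4) → (3, 5) → (4, 5) → (5, 5) → (6, 5) → (6, 4) → (6, 3))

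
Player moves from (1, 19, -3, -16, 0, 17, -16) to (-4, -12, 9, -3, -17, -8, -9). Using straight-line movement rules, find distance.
47.5605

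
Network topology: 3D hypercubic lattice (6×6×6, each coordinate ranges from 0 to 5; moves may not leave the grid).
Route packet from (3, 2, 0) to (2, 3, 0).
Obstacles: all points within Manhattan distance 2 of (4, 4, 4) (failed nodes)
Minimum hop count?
2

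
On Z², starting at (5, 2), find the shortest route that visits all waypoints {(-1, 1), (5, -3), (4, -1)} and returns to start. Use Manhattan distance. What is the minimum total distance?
22
(one optimal route: (5, 2) → (-1, 1) → (4, -1) → (5, -3) → (5, 2))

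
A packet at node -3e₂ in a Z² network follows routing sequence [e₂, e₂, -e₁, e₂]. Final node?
(-1, 0)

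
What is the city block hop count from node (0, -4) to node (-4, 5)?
13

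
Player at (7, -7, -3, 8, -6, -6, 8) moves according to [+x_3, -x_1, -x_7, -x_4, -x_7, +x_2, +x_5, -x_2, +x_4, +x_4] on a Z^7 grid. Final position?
(6, -7, -2, 9, -5, -6, 6)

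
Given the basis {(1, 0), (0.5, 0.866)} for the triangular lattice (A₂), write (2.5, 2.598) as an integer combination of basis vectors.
b₁ + 3b₂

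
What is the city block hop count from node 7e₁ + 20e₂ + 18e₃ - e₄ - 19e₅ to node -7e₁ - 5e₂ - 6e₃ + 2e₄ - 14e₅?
71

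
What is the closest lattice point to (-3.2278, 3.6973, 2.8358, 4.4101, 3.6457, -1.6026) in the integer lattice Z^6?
(-3, 4, 3, 4, 4, -2)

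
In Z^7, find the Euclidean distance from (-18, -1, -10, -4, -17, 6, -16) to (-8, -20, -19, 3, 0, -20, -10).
39.8999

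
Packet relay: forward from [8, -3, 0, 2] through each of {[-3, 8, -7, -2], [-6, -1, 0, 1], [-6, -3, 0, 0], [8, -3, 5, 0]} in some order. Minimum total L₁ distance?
51
(one optimal route: (8, -3, 0, 2) → (8, -3, 5, 0) → (-6, -3, 0, 0) → (-6, -1, 0, 1) → (-3, 8, -7, -2))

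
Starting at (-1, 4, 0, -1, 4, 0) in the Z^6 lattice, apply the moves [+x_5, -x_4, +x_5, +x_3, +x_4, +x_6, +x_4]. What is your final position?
(-1, 4, 1, 0, 6, 1)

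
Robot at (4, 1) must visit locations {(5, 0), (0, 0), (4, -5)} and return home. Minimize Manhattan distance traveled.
22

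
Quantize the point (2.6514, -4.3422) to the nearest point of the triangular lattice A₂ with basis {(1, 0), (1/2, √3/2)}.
(2.5, -4.33)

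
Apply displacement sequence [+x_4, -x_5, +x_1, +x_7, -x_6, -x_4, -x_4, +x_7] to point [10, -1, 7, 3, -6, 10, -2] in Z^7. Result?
(11, -1, 7, 2, -7, 9, 0)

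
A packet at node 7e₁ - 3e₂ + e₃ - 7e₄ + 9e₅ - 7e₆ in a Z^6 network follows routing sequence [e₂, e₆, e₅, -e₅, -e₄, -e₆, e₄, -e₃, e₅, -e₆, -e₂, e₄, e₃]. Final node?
(7, -3, 1, -6, 10, -8)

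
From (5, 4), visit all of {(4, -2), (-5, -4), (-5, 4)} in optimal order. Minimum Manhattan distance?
26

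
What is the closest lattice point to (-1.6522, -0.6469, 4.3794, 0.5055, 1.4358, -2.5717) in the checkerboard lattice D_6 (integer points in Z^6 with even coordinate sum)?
(-2, -1, 4, 1, 1, -3)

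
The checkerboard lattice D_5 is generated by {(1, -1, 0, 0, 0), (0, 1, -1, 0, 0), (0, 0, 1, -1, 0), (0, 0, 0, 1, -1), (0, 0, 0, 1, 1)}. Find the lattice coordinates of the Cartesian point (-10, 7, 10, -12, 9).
-10b₁ - 3b₂ + 7b₃ - 7b₄ + 2b₅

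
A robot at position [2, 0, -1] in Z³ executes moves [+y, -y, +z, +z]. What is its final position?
(2, 0, 1)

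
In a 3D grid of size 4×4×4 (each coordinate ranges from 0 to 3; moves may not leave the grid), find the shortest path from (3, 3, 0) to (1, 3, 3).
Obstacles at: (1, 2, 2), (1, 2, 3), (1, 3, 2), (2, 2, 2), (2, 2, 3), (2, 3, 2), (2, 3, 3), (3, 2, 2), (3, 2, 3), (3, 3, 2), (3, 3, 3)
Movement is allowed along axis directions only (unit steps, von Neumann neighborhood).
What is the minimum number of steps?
7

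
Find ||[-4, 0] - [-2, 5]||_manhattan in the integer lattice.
7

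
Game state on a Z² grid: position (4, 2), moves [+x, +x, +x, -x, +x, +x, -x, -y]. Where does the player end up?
(7, 1)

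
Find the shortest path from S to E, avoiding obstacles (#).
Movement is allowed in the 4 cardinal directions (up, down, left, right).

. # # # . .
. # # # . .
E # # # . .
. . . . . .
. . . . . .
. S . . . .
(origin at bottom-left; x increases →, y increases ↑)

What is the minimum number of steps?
4
(one shortest path: (1, 0) → (0, 0) → (0, 1) → (0, 2) → (0, 3))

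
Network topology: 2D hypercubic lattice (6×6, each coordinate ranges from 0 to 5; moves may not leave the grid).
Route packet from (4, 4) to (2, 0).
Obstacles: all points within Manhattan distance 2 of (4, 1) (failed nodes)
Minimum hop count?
8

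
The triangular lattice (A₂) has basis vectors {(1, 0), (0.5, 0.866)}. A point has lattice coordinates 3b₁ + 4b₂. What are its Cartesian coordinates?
(5, 3.464)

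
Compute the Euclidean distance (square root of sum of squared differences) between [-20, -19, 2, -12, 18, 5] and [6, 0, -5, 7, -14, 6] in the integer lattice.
49.7192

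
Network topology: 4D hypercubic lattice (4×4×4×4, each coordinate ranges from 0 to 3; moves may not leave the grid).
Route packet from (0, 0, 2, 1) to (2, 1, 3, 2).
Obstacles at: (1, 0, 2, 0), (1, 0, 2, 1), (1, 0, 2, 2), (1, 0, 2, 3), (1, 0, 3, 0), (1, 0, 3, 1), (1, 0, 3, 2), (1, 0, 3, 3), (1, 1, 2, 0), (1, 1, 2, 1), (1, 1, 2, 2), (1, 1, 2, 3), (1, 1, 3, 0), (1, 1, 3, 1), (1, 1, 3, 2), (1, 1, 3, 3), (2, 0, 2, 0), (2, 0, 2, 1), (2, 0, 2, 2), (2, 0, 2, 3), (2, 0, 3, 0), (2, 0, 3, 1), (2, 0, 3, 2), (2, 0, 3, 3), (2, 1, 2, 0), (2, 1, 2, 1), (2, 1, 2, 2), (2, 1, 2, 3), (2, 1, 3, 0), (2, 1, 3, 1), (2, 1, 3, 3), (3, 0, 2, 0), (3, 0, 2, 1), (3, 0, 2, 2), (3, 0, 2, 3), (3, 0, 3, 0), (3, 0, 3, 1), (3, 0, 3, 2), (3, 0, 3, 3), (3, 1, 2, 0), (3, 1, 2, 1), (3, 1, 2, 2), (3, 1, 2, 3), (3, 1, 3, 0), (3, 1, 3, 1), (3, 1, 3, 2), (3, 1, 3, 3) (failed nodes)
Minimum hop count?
7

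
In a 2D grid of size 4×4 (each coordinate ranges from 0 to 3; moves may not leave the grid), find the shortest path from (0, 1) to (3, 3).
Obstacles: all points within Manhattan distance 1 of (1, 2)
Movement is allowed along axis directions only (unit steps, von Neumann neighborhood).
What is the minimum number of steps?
7
(one shortest path: (0, 1) → (0, 0) → (1, 0) → (2, 0) → (3, 0) → (3, 1) → (3, 2) → (3, 3))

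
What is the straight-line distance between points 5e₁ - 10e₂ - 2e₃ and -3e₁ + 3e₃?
13.7477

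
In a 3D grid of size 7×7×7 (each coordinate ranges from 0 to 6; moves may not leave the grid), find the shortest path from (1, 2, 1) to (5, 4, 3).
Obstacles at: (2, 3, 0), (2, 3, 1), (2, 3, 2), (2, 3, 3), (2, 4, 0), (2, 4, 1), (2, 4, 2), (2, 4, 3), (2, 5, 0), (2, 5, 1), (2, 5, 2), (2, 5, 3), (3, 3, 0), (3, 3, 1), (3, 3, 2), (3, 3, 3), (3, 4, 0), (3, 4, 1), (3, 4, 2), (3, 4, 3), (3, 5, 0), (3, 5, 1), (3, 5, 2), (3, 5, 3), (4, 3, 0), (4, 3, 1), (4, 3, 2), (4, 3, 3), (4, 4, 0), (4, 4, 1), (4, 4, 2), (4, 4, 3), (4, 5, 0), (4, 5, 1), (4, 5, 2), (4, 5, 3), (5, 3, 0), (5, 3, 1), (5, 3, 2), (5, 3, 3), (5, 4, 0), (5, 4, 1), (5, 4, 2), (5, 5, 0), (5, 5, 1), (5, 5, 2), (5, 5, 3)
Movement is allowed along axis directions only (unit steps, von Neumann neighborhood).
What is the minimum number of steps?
10
(one shortest path: (1, 2, 1) → (2, 2, 1) → (3, 2, 1) → (4, 2, 1) → (5, 2, 1) → (6, 2, 1) → (6, 3, 1) → (6, 4, 1) → (6, 4, 2) → (6, 4, 3) → (5, 4, 3))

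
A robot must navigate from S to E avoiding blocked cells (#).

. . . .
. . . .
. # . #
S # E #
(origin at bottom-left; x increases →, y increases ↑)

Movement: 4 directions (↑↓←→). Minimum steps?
6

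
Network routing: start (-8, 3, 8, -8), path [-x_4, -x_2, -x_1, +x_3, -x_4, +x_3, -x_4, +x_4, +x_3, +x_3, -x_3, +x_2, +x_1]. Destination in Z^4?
(-8, 3, 11, -10)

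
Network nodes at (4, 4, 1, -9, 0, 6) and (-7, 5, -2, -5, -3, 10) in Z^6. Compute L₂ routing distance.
13.1149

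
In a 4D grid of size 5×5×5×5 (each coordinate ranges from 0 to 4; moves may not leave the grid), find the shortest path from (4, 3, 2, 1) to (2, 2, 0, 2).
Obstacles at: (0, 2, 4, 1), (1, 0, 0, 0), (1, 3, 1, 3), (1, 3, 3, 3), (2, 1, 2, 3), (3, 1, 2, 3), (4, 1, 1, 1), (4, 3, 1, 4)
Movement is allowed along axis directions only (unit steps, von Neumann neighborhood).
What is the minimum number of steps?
6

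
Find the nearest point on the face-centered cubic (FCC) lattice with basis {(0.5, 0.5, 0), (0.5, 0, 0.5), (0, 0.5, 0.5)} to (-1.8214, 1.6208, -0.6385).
(-2, 1.5, -0.5)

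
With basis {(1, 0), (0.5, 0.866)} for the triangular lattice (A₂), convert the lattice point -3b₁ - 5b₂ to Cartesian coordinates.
(-5.5, -4.33)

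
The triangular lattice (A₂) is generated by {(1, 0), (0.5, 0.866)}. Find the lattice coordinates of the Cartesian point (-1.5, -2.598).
-3b₂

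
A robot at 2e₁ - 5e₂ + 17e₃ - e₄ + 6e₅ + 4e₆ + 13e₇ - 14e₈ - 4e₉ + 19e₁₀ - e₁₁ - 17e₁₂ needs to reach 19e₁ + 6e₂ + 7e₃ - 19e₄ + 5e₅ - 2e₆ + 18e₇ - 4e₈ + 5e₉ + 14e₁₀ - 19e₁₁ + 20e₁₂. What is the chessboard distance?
37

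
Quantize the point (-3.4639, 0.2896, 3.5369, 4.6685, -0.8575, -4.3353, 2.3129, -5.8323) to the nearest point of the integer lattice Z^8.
(-3, 0, 4, 5, -1, -4, 2, -6)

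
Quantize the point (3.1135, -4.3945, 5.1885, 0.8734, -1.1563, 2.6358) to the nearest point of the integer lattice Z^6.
(3, -4, 5, 1, -1, 3)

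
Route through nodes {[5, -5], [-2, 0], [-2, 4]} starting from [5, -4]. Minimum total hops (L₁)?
17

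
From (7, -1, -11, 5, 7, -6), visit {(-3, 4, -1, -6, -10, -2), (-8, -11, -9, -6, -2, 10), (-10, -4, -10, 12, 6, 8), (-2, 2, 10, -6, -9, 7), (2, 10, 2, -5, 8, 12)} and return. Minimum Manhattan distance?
254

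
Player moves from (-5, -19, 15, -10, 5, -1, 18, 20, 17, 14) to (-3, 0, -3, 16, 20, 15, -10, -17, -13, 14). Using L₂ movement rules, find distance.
69.9929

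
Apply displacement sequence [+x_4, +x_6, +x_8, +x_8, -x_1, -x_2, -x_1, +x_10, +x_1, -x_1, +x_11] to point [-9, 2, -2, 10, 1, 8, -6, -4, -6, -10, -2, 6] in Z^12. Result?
(-11, 1, -2, 11, 1, 9, -6, -2, -6, -9, -1, 6)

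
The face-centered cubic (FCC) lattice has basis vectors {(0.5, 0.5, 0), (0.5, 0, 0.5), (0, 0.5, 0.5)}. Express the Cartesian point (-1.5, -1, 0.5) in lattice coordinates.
-3b₁ + b₃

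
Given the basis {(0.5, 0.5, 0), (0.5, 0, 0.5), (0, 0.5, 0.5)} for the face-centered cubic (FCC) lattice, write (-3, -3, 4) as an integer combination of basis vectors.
-10b₁ + 4b₂ + 4b₃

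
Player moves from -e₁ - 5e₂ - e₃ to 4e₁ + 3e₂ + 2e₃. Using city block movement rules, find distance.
16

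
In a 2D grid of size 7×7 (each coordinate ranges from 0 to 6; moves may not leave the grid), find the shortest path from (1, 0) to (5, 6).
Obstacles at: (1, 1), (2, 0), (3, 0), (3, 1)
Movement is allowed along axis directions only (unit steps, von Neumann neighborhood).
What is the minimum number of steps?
12
(one shortest path: (1, 0) → (0, 0) → (0, 1) → (0, 2) → (1, 2) → (2, 2) → (3, 2) → (4, 2) → (5, 2) → (5, 3) → (5, 4) → (5, 5) → (5, 6))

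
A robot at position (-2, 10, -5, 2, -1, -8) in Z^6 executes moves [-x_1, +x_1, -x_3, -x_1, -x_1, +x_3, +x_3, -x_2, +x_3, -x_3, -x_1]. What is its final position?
(-5, 9, -4, 2, -1, -8)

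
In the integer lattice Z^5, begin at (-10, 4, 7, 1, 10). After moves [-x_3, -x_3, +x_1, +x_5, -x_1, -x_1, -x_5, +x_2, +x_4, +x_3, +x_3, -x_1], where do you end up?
(-12, 5, 7, 2, 10)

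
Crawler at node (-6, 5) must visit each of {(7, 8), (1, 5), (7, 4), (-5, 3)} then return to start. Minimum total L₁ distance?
36
(one optimal route: (-6, 5) → (1, 5) → (7, 8) → (7, 4) → (-5, 3) → (-6, 5))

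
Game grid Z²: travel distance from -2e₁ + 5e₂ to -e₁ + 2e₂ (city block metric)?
4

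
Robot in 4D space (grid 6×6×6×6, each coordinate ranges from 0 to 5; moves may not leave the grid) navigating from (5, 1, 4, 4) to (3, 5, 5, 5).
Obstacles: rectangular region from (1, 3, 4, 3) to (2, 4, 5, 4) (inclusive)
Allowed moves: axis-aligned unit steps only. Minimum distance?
8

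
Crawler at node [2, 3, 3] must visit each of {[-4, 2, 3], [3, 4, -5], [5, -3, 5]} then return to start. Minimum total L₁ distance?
52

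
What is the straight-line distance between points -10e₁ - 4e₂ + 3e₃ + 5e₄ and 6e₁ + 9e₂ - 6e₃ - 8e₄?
25.9808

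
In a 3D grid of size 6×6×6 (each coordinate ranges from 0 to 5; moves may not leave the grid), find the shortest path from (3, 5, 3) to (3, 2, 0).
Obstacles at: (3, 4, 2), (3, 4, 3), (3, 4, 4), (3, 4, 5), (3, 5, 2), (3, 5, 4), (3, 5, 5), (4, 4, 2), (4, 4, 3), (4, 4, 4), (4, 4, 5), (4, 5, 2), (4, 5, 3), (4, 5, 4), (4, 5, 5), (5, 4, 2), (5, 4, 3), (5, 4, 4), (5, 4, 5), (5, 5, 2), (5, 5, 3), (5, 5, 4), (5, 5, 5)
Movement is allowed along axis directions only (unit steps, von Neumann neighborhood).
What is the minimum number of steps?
8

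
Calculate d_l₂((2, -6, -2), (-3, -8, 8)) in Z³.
11.3578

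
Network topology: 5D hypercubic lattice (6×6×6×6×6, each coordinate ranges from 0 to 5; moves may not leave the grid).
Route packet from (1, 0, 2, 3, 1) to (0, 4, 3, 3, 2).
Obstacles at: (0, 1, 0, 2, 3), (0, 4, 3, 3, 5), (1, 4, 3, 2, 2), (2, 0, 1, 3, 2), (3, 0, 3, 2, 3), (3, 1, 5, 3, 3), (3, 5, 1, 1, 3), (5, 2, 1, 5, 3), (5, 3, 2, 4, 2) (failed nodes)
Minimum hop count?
7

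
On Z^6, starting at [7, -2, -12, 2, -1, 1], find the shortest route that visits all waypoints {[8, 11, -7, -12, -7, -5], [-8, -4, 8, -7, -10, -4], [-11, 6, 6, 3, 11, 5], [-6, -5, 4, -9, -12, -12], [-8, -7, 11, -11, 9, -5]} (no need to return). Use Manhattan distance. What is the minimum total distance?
197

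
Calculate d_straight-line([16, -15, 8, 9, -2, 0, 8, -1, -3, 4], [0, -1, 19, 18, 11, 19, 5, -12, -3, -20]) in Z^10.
43.4741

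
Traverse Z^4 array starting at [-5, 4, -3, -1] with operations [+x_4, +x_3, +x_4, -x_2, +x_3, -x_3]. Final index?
(-5, 3, -2, 1)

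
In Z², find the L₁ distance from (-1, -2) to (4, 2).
9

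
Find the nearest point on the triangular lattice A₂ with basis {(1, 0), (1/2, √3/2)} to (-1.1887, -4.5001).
(-1.5, -4.33)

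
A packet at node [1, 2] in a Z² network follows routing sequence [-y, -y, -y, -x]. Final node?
(0, -1)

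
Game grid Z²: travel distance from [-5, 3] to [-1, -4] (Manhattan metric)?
11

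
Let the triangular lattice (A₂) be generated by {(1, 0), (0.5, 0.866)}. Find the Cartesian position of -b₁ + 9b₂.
(3.5, 7.794)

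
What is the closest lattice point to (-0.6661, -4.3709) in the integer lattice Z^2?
(-1, -4)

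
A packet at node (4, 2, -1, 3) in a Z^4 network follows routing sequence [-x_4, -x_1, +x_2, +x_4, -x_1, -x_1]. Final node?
(1, 3, -1, 3)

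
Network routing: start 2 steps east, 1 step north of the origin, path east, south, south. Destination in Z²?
(3, -1)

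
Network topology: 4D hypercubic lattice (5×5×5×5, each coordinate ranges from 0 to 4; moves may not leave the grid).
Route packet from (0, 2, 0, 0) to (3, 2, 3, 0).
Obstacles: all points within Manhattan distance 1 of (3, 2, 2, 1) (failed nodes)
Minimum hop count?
6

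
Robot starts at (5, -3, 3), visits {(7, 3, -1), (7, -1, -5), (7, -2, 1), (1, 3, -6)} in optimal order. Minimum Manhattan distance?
31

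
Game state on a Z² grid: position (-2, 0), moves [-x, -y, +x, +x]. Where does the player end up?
(-1, -1)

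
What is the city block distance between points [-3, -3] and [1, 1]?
8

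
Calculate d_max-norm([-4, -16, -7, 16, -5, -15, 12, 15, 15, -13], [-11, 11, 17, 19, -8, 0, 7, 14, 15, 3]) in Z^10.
27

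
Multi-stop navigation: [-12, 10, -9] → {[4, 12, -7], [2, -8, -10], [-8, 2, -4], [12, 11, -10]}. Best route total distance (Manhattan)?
80
(one optimal route: (-12, 10, -9) → (-8, 2, -4) → (2, -8, -10) → (4, 12, -7) → (12, 11, -10))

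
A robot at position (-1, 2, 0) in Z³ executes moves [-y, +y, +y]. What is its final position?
(-1, 3, 0)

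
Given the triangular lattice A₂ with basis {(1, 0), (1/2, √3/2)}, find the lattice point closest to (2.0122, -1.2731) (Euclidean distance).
(2, -1.732)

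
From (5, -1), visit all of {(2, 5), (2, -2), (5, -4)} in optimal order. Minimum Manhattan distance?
15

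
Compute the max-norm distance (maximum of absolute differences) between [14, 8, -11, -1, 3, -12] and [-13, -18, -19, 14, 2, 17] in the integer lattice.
29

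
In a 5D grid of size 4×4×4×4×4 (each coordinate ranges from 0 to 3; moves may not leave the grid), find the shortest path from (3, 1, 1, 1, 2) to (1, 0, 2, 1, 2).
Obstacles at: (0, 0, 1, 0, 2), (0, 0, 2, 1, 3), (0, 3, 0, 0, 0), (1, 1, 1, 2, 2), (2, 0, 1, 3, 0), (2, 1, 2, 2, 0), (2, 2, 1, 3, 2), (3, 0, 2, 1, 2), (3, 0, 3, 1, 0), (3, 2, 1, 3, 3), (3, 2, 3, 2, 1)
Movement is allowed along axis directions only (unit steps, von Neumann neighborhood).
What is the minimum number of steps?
4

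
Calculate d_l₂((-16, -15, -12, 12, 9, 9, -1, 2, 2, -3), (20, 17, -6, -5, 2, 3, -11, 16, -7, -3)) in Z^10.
55.7405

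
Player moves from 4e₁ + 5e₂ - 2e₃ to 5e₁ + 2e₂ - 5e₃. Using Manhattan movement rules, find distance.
7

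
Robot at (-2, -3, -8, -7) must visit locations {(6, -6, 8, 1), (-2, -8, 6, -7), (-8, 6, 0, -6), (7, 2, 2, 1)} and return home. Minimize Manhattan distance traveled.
106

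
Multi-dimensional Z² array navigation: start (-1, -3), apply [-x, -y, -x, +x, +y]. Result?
(-2, -3)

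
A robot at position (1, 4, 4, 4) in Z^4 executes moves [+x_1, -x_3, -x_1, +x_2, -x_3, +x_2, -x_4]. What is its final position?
(1, 6, 2, 3)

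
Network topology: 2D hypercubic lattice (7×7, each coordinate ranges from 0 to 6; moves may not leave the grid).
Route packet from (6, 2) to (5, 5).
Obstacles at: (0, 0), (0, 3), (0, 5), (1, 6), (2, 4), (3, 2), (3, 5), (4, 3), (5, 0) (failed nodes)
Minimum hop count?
4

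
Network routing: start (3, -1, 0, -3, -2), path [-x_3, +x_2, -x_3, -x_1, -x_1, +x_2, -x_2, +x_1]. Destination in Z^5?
(2, 0, -2, -3, -2)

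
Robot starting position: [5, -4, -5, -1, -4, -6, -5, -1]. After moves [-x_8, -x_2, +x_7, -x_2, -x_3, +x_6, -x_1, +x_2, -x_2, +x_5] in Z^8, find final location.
(4, -6, -6, -1, -3, -5, -4, -2)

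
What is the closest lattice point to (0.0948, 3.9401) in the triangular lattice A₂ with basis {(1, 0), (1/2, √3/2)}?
(0, 3.464)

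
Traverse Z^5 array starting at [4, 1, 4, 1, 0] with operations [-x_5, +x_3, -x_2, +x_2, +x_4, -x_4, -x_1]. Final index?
(3, 1, 5, 1, -1)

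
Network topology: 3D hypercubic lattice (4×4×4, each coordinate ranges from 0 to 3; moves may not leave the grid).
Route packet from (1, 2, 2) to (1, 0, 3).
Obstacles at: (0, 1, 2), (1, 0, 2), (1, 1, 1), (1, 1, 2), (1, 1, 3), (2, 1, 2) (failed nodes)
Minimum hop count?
5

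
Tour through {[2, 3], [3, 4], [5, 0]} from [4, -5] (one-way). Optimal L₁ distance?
14
(one optimal route: (4, -5) → (5, 0) → (2, 3) → (3, 4))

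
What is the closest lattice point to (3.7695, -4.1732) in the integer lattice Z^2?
(4, -4)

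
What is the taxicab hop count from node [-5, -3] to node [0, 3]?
11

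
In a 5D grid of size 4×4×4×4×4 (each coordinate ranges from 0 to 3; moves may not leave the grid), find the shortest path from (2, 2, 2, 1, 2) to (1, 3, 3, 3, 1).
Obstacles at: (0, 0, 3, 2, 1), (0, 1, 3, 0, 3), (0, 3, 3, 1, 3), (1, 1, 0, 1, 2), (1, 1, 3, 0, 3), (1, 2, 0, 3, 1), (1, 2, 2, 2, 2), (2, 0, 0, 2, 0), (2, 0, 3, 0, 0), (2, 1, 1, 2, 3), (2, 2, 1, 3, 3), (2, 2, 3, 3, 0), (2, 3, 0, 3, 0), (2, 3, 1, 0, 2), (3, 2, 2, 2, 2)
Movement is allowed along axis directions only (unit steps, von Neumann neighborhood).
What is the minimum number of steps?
6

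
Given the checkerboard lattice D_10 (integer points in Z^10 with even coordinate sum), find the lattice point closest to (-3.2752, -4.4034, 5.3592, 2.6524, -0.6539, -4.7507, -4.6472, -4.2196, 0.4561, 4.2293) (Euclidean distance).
(-3, -4, 5, 3, -1, -5, -5, -4, 0, 4)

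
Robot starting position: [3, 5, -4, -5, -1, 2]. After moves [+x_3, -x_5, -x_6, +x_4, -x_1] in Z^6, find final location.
(2, 5, -3, -4, -2, 1)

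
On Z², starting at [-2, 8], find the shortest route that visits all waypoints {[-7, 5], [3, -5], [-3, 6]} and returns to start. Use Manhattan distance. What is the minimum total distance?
46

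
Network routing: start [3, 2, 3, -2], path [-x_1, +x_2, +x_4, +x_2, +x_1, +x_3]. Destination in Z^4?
(3, 4, 4, -1)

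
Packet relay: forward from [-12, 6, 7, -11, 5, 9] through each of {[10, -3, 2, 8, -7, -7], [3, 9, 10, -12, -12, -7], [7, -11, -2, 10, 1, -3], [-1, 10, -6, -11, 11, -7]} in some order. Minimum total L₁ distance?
176
(one optimal route: (-12, 6, 7, -11, 5, 9) → (-1, 10, -6, -11, 11, -7) → (3, 9, 10, -12, -12, -7) → (10, -3, 2, 8, -7, -7) → (7, -11, -2, 10, 1, -3))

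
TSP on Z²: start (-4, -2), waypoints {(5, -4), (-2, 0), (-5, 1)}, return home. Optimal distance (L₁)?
30
(one optimal route: (-4, -2) → (5, -4) → (-2, 0) → (-5, 1) → (-4, -2))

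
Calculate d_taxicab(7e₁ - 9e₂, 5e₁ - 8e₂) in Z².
3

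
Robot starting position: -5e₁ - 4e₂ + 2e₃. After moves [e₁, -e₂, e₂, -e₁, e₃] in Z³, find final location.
(-5, -4, 3)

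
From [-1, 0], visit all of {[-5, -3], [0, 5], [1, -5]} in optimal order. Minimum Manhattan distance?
25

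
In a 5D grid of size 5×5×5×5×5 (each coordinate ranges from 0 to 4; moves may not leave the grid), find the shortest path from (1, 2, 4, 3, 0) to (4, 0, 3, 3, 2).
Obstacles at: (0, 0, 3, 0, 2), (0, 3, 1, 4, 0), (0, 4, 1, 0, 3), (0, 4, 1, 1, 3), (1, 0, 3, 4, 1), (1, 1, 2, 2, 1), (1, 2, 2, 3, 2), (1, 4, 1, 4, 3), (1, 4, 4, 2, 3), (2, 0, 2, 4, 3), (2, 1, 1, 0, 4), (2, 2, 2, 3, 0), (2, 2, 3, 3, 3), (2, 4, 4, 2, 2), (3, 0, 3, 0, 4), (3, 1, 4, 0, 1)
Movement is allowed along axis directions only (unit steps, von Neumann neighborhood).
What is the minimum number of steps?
8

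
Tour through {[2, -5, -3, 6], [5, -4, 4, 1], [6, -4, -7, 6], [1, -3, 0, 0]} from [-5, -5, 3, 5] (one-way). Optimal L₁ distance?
47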